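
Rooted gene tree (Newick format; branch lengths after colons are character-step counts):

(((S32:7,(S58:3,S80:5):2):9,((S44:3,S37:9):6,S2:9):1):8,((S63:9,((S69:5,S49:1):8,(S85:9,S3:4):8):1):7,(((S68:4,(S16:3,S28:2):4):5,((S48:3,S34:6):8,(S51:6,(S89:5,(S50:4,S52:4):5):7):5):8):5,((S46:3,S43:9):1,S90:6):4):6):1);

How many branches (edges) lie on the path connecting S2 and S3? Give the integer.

8

The MRCA of S2 and S3 is the root of the tree.
From S2 up to that node: 3 branches. From S3 up to the same node: 5 branches. Total: 3 + 5 = 8.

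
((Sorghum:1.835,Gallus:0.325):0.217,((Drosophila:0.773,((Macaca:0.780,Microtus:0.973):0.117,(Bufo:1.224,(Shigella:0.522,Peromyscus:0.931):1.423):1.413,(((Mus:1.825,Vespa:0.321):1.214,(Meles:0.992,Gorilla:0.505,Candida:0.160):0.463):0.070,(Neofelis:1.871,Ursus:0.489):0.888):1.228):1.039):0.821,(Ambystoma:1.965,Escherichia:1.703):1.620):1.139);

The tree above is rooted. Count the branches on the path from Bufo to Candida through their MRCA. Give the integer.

The MRCA of Bufo and Candida is the node subtending ((Macaca,Microtus),(Bufo,(Shigella,Peromyscus)),(((Mus,Vespa),(Meles,Gorilla,Candida)),(Neofelis,Ursus))).
From Bufo up to that node: 2 branches. From Candida up to the same node: 4 branches. Total: 2 + 4 = 6.

6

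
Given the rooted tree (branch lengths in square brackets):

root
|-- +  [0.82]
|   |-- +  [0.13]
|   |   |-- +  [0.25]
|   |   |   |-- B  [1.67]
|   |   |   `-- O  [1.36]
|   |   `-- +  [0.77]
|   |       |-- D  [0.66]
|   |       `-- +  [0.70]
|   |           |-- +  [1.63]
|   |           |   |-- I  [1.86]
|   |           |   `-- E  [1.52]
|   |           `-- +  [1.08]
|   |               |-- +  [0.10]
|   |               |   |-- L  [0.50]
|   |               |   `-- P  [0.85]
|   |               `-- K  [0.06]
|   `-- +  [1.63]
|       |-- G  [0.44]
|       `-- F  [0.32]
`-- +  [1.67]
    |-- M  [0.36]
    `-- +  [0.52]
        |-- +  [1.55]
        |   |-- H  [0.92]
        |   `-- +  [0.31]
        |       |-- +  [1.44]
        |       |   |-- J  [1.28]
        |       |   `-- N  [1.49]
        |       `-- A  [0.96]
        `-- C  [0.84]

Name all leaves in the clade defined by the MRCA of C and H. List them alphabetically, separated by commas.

A, C, H, J, N

Tracing C: it sits inside ((H,((J,N),A)),C).
Tracing H: it sits inside (H,((J,N),A)).
The smallest clade enclosing both is ((H,((J,N),A)),C); the answer is its 5 terminal taxa in alphabetical order.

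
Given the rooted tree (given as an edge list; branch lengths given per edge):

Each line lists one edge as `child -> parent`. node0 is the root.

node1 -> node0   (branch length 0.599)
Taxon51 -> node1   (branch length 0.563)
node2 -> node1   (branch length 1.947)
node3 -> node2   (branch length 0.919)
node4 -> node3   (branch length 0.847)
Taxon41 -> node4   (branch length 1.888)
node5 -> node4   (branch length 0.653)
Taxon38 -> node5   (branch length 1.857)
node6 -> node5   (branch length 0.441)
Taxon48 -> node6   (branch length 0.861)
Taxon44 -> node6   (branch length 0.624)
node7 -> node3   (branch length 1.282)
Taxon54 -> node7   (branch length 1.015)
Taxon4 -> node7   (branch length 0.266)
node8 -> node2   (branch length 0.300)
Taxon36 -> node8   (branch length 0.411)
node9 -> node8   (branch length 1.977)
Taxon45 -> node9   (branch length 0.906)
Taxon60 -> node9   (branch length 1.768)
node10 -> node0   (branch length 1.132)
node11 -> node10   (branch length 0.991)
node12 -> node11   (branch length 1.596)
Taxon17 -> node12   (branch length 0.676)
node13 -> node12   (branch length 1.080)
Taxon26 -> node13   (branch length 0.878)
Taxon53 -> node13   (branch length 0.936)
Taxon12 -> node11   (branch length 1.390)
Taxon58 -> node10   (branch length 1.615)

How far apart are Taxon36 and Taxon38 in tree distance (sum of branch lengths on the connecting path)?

The path runs Taxon36 → … → MRCA → … → Taxon38; the MRCA is the node subtending (((Taxon41,(Taxon38,(Taxon48,Taxon44))),(Taxon54,Taxon4)),(Taxon36,(Taxon45,Taxon60))).
Branch lengths along that path: 0.411 + 0.300 + 0.919 + 0.847 + 0.653 + 1.857 = 4.987.

4.987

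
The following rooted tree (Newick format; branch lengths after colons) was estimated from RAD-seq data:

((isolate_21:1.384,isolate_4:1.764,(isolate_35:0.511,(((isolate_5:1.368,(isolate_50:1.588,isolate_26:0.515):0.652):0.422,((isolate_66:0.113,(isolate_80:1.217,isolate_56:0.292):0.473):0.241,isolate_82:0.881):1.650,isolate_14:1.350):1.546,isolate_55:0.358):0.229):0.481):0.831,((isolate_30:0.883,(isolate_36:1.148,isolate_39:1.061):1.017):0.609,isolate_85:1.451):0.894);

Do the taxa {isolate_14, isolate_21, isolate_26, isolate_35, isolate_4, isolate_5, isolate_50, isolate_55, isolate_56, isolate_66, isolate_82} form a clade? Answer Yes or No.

No

The MRCA of the listed taxa subtends (isolate_21,isolate_4,(isolate_35,(((isolate_5,(isolate_50,isolate_26)),((isolate_66,(isolate_80,isolate_56)),isolate_82),isolate_14),isolate_55))).
That clade also contains isolate_80, which is not in the proposed group, so the group is not monophyletic.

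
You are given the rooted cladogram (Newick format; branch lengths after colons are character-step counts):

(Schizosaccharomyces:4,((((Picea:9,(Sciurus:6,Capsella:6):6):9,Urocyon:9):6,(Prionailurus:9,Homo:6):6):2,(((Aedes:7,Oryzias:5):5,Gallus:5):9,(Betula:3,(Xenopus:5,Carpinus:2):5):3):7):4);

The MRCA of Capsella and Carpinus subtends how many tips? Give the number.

12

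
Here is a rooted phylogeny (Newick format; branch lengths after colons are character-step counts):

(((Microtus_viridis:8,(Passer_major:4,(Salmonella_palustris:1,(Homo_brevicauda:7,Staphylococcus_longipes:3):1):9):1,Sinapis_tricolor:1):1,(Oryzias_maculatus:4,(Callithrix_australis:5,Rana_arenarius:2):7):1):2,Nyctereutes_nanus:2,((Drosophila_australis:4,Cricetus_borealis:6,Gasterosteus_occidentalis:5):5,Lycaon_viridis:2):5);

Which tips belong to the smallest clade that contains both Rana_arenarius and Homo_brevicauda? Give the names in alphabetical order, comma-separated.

Tracing Rana_arenarius: it sits inside (Callithrix_australis,Rana_arenarius).
Tracing Homo_brevicauda: it sits inside (Homo_brevicauda,Staphylococcus_longipes).
The smallest clade enclosing both is ((Microtus_viridis,(Passer_major,(Salmonella_palustris,(Homo_brevicauda,Staphylococcus_longipes))),Sinapis_tricolor),(Oryzias_maculatus,(Callithrix_australis,Rana_arenarius))); the answer is its 9 terminal taxa in alphabetical order.

Callithrix_australis, Homo_brevicauda, Microtus_viridis, Oryzias_maculatus, Passer_major, Rana_arenarius, Salmonella_palustris, Sinapis_tricolor, Staphylococcus_longipes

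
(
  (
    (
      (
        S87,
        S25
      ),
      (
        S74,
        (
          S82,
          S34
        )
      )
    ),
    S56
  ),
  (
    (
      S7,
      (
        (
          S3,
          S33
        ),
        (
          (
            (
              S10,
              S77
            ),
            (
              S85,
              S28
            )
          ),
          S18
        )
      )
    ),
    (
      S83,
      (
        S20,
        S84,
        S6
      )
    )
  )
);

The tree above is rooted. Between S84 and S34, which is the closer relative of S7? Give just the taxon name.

The MRCA of S7 and S84 subtends ((S7,((S3,S33),(((S10,S77),(S85,S28)),S18))),(S83,(S20,S84,S6))) (12 taxa).
The MRCA of S7 and S34 is the root, subtending the entire tree (18 taxa).
The first is nested inside the second, so S7 shares a more recent common ancestor with S84.

S84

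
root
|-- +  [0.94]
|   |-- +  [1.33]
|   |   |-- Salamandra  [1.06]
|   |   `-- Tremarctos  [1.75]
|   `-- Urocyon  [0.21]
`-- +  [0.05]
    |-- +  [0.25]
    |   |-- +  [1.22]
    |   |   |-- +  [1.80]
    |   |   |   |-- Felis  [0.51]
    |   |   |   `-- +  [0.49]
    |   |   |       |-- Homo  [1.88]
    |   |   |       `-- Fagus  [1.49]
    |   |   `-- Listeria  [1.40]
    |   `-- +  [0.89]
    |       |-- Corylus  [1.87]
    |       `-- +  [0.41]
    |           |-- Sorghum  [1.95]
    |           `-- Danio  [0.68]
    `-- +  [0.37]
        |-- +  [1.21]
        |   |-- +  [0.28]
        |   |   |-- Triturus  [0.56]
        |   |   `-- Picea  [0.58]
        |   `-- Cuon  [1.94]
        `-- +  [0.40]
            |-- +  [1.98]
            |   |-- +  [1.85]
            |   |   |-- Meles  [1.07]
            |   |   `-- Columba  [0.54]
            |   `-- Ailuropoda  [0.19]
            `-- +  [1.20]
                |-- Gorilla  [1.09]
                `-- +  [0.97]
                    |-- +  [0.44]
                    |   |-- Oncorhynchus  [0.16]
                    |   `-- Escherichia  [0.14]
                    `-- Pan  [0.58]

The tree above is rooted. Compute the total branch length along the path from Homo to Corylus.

8.15

The path runs Homo → … → MRCA → … → Corylus; the MRCA is the node subtending (((Felis,(Homo,Fagus)),Listeria),(Corylus,(Sorghum,Danio))).
Branch lengths along that path: 1.88 + 0.49 + 1.80 + 1.22 + 0.89 + 1.87 = 8.15.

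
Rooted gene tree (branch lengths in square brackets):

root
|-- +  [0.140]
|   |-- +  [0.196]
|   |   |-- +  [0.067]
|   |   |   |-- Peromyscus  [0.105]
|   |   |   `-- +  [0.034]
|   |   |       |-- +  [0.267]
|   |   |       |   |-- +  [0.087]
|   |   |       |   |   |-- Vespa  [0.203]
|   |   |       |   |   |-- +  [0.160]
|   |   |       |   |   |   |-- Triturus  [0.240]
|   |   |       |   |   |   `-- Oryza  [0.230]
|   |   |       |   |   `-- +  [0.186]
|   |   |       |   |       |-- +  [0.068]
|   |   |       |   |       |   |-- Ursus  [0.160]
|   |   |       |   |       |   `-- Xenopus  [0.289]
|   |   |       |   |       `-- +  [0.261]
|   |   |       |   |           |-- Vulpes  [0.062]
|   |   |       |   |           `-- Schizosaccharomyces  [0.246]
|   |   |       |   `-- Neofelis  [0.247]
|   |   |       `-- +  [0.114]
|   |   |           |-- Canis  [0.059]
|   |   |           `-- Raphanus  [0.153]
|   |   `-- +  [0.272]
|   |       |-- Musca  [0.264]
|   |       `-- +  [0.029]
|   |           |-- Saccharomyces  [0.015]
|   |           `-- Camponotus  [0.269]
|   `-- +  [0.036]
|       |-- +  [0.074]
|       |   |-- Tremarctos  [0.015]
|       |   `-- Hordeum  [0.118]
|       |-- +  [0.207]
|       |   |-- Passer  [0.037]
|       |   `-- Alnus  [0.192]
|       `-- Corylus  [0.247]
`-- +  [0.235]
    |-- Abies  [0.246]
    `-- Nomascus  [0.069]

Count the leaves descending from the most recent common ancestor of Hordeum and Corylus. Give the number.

The MRCA of Hordeum and Corylus is the node subtending ((Tremarctos,Hordeum),(Passer,Alnus),Corylus).
That clade contains 5 terminal taxa: Alnus, Corylus, Hordeum, Passer, Tremarctos.

5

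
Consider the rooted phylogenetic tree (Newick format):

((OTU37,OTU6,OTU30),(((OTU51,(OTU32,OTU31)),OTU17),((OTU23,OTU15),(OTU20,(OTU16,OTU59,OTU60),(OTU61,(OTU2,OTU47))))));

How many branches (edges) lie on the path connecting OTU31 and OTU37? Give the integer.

7

The MRCA of OTU31 and OTU37 is the root of the tree.
From OTU31 up to that node: 5 branches. From OTU37 up to the same node: 2 branches. Total: 5 + 2 = 7.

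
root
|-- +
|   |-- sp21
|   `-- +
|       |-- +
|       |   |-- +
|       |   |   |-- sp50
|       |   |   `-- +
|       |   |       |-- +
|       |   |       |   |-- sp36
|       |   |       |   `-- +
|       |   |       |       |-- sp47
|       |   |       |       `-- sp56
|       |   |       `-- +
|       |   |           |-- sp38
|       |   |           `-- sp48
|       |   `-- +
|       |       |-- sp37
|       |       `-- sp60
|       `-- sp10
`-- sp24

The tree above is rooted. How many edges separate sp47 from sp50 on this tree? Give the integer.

The MRCA of sp47 and sp50 is the node subtending (sp50,((sp36,(sp47,sp56)),(sp38,sp48))).
From sp47 up to that node: 4 branches. From sp50 up to the same node: 1 branch. Total: 4 + 1 = 5.

5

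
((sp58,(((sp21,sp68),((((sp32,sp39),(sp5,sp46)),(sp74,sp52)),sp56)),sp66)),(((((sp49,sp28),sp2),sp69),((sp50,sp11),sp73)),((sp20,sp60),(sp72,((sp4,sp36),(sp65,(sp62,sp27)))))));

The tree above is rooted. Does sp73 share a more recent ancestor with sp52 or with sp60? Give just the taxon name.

sp60

The MRCA of sp73 and sp60 subtends (((((sp49,sp28),sp2),sp69),((sp50,sp11),sp73)),((sp20,sp60),(sp72,((sp4,sp36),(sp65,(sp62,sp27)))))) (15 taxa).
The MRCA of sp73 and sp52 is the root, subtending the entire tree (26 taxa).
The first is nested inside the second, so sp73 shares a more recent common ancestor with sp60.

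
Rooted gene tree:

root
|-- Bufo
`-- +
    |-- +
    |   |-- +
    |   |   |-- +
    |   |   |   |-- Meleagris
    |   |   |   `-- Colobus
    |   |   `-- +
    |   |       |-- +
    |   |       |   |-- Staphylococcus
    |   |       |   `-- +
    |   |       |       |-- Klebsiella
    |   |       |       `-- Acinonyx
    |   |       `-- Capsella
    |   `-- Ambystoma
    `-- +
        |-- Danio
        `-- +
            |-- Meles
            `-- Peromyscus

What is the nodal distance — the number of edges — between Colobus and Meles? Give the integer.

7

The MRCA of Colobus and Meles is the node subtending ((((Meleagris,Colobus),((Staphylococcus,(Klebsiella,Acinonyx)),Capsella)),Ambystoma),(Danio,(Meles,Peromyscus))).
From Colobus up to that node: 4 branches. From Meles up to the same node: 3 branches. Total: 4 + 3 = 7.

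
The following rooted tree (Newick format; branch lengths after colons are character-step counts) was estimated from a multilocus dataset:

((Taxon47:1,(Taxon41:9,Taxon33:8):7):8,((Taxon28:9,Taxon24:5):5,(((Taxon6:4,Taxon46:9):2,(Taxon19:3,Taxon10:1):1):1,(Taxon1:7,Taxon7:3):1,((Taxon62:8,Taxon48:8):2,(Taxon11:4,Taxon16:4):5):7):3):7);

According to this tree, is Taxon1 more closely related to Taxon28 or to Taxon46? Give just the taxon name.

The MRCA of Taxon1 and Taxon46 subtends (((Taxon6,Taxon46),(Taxon19,Taxon10)),(Taxon1,Taxon7),((Taxon62,Taxon48),(Taxon11,Taxon16))) (10 taxa).
The MRCA of Taxon1 and Taxon28 subtends ((Taxon28,Taxon24),(((Taxon6,Taxon46),(Taxon19,Taxon10)),(Taxon1,Taxon7),((Taxon62,Taxon48),(Taxon11,Taxon16)))) (12 taxa).
The first is nested inside the second, so Taxon1 shares a more recent common ancestor with Taxon46.

Taxon46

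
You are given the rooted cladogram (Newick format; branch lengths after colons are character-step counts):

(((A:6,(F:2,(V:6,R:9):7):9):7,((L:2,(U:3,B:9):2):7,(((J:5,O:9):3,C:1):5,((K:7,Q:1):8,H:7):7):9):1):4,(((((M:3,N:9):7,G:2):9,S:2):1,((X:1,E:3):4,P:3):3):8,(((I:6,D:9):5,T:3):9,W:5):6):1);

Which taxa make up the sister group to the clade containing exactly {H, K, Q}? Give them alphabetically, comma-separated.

C, J, O

The clade containing exactly {H, K, Q} attaches to the tree at the node subtending (((J,O),C),((K,Q),H)).
The other lineage descending from that same node — the sister group — is ((J,O),C); its 3 tips in alphabetical order are the answer.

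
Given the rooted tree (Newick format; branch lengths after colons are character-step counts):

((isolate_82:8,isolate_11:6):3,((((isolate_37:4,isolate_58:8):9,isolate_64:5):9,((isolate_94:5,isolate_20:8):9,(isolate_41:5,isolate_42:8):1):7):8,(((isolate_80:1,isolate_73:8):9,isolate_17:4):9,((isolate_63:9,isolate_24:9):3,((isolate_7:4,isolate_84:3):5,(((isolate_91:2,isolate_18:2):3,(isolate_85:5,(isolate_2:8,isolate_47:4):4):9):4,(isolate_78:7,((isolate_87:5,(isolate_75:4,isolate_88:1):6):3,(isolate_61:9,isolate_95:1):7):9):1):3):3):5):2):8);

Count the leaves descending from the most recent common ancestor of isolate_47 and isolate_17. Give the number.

18

The MRCA of isolate_47 and isolate_17 is the node subtending (((isolate_80,isolate_73),isolate_17),((isolate_63,isolate_24),((isolate_7,isolate_84),(((isolate_91,isolate_18),(isolate_85,(isolate_2,isolate_47))),(isolate_78,((isolate_87,(isolate_75,isolate_88)),(isolate_61,isolate_95))))))).
That clade contains 18 terminal taxa: isolate_17, isolate_18, isolate_2, isolate_24, isolate_47, isolate_61, isolate_63, isolate_7, isolate_73, isolate_75, isolate_78, isolate_80, isolate_84, isolate_85, isolate_87, isolate_88, isolate_91, isolate_95.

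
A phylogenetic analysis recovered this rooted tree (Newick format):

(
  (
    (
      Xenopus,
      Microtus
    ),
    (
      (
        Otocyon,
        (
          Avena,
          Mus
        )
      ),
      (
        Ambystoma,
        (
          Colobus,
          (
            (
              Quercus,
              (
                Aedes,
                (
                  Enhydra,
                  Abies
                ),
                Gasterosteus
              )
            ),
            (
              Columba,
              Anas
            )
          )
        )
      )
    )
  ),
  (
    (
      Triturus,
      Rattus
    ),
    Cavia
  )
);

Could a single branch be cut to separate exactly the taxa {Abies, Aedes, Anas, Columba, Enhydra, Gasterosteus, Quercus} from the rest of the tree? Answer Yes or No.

Yes

The most recent common ancestor of these taxa subtends ((Quercus,(Aedes,(Enhydra,Abies),Gasterosteus)),(Columba,Anas)).
That clade has exactly 7 tips — every listed taxon and nothing else — so the group is monophyletic.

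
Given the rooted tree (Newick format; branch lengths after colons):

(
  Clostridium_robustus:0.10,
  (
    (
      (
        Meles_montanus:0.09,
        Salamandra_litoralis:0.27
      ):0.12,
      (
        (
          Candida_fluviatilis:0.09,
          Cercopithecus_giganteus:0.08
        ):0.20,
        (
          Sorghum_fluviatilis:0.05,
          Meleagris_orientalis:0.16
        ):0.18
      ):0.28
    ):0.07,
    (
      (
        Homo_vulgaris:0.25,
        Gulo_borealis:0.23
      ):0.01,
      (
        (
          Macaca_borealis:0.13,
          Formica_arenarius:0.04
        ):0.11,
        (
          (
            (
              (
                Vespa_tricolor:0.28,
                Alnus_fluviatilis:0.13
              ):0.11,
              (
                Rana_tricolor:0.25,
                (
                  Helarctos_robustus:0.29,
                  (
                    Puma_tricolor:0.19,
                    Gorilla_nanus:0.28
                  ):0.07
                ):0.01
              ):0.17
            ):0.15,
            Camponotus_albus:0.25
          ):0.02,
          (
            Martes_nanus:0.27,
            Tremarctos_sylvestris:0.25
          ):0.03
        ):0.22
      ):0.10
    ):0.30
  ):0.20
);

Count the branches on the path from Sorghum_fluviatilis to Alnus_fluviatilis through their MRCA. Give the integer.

11

The MRCA of Sorghum_fluviatilis and Alnus_fluviatilis is the node subtending (((Meles_montanus,Salamandra_litoralis),((Candida_fluviatilis,Cercopithecus_giganteus),(Sorghum_fluviatilis,Meleagris_orientalis))),((Homo_vulgaris,Gulo_borealis),((Macaca_borealis,Formica_arenarius),((((Vespa_tricolor,Alnus_fluviatilis),(Rana_tricolor,(Helarctos_robustus,(Puma_tricolor,Gorilla_nanus)))),Camponotus_albus),(Martes_nanus,Tremarctos_sylvestris))))).
From Sorghum_fluviatilis up to that node: 4 branches. From Alnus_fluviatilis up to the same node: 7 branches. Total: 4 + 7 = 11.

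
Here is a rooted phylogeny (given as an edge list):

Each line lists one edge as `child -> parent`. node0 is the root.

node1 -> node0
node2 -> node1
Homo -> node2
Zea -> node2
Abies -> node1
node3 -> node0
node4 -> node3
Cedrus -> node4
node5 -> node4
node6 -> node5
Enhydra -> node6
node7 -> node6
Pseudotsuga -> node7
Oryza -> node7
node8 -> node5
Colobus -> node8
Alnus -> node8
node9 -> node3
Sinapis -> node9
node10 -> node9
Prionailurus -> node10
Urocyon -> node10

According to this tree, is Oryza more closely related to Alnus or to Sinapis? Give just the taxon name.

Alnus

The MRCA of Oryza and Alnus subtends ((Enhydra,(Pseudotsuga,Oryza)),(Colobus,Alnus)) (5 taxa).
The MRCA of Oryza and Sinapis subtends ((Cedrus,((Enhydra,(Pseudotsuga,Oryza)),(Colobus,Alnus))),(Sinapis,(Prionailurus,Urocyon))) (9 taxa).
The first is nested inside the second, so Oryza shares a more recent common ancestor with Alnus.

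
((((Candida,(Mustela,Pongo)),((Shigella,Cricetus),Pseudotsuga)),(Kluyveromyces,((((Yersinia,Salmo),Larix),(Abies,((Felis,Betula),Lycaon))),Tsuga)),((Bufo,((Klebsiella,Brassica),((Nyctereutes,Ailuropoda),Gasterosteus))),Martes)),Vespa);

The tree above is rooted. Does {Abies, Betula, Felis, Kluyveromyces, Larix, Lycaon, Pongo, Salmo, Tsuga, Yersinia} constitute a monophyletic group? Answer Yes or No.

No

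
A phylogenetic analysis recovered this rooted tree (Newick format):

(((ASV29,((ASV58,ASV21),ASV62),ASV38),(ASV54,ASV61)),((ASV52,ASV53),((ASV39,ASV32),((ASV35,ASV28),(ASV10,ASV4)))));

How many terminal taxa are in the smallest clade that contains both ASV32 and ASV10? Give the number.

The MRCA of ASV32 and ASV10 is the node subtending ((ASV39,ASV32),((ASV35,ASV28),(ASV10,ASV4))).
That clade contains 6 terminal taxa: ASV10, ASV28, ASV32, ASV35, ASV39, ASV4.

6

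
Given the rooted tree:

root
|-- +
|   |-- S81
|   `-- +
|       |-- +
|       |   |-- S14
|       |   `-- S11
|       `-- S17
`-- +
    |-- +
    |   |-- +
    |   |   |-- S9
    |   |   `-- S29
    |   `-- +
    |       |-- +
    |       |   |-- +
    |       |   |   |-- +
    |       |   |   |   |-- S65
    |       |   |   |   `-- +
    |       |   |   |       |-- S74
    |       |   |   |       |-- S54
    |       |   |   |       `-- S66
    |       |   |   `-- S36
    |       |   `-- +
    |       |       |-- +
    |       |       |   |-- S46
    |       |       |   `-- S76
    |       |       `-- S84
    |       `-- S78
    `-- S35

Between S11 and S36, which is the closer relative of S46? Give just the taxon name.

S36

The MRCA of S46 and S36 subtends (((S65,(S74,S54,S66)),S36),((S46,S76),S84)) (8 taxa).
The MRCA of S46 and S11 is the root, subtending the entire tree (16 taxa).
The first is nested inside the second, so S46 shares a more recent common ancestor with S36.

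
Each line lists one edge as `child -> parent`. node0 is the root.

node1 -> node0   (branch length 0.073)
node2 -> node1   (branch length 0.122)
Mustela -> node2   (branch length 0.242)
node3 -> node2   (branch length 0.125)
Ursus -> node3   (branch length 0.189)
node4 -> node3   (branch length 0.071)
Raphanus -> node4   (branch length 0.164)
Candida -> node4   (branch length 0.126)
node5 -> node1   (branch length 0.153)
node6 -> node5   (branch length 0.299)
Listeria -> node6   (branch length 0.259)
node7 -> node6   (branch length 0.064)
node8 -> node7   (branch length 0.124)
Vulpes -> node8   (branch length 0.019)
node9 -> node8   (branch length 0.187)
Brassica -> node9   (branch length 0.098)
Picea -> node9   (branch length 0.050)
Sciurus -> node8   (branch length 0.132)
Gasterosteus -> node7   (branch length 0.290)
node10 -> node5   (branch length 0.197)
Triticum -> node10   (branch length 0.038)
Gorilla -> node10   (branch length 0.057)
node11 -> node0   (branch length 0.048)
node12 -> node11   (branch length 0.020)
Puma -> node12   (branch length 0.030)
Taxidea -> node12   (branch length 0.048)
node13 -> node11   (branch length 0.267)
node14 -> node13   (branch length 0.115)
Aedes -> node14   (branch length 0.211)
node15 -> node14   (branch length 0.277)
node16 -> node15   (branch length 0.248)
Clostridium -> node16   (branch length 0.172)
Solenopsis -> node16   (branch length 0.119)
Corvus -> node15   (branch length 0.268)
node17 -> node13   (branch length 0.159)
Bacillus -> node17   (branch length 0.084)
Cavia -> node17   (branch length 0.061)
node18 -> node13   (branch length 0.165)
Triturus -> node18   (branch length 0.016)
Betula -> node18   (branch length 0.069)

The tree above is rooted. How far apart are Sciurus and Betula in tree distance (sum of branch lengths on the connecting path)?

1.394

The path runs Sciurus → … → MRCA → … → Betula; the MRCA is the root of the tree.
Branch lengths along that path: 0.132 + 0.124 + 0.064 + 0.299 + 0.153 + 0.073 + 0.048 + 0.267 + 0.165 + 0.069 = 1.394.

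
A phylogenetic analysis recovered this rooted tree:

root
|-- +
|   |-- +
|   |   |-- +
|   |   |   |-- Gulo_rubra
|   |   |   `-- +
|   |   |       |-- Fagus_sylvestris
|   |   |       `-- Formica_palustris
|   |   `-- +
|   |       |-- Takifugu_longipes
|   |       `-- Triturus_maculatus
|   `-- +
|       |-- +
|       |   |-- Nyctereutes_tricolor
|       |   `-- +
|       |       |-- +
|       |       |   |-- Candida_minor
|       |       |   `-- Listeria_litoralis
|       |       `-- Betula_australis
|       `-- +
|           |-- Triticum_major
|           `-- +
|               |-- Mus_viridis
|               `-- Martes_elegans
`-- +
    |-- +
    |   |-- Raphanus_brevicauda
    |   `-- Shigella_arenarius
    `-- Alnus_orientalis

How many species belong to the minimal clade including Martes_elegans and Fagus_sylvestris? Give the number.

12

The MRCA of Martes_elegans and Fagus_sylvestris is the node subtending (((Gulo_rubra,(Fagus_sylvestris,Formica_palustris)),(Takifugu_longipes,Triturus_maculatus)),((Nyctereutes_tricolor,((Candida_minor,Listeria_litoralis),Betula_australis)),(Triticum_major,(Mus_viridis,Martes_elegans)))).
That clade contains 12 terminal taxa: Betula_australis, Candida_minor, Fagus_sylvestris, Formica_palustris, Gulo_rubra, Listeria_litoralis, Martes_elegans, Mus_viridis, Nyctereutes_tricolor, Takifugu_longipes, Triticum_major, Triturus_maculatus.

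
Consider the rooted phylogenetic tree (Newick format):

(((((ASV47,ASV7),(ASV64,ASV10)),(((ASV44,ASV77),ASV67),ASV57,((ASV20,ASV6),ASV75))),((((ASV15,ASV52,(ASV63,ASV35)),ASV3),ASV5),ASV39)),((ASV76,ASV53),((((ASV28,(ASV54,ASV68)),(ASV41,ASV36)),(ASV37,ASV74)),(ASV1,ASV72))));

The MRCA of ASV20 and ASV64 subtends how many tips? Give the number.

The MRCA of ASV20 and ASV64 is the node subtending (((ASV47,ASV7),(ASV64,ASV10)),(((ASV44,ASV77),ASV67),ASV57,((ASV20,ASV6),ASV75))).
That clade contains 11 terminal taxa: ASV10, ASV20, ASV44, ASV47, ASV57, ASV6, ASV64, ASV67, ASV7, ASV75, ASV77.

11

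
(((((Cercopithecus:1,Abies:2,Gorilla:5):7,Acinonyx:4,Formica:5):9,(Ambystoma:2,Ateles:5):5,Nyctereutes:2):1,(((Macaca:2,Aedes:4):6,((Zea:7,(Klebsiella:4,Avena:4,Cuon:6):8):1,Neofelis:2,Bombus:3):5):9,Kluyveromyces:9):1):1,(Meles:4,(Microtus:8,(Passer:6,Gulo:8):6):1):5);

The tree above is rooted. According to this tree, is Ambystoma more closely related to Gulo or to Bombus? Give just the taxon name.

The MRCA of Ambystoma and Bombus subtends ((((Cercopithecus,Abies,Gorilla),Acinonyx,Formica),(Ambystoma,Ateles),Nyctereutes),(((Macaca,Aedes),((Zea,(Klebsiella,Avena,Cuon)),Neofelis,Bombus)),Kluyveromyces)) (17 taxa).
The MRCA of Ambystoma and Gulo is the root, subtending the entire tree (21 taxa).
The first is nested inside the second, so Ambystoma shares a more recent common ancestor with Bombus.

Bombus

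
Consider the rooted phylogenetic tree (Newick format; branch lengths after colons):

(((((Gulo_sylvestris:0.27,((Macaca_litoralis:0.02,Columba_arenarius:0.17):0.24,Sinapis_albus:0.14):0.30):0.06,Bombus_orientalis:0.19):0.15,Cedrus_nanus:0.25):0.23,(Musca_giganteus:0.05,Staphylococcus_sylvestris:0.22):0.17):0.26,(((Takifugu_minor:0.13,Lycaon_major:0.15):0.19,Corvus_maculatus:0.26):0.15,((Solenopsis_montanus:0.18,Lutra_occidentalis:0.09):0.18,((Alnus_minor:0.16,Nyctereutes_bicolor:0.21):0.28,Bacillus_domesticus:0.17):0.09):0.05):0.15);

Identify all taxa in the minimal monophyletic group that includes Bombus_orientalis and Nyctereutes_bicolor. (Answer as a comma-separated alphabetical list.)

Alnus_minor, Bacillus_domesticus, Bombus_orientalis, Cedrus_nanus, Columba_arenarius, Corvus_maculatus, Gulo_sylvestris, Lutra_occidentalis, Lycaon_major, Macaca_litoralis, Musca_giganteus, Nyctereutes_bicolor, Sinapis_albus, Solenopsis_montanus, Staphylococcus_sylvestris, Takifugu_minor

Tracing Bombus_orientalis: it sits inside ((Gulo_sylvestris,((Macaca_litoralis,Columba_arenarius),Sinapis_albus)),Bombus_orientalis).
Tracing Nyctereutes_bicolor: it sits inside (Alnus_minor,Nyctereutes_bicolor).
The smallest clade enclosing both is the whole tree (their MRCA is the root), so the answer is all 16 tips in alphabetical order.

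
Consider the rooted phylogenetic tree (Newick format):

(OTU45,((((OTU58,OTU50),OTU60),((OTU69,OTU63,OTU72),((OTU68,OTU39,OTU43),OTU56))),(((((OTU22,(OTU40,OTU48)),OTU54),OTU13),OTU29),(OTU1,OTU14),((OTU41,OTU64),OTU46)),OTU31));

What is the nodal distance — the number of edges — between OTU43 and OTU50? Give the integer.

7

The MRCA of OTU43 and OTU50 is the node subtending (((OTU58,OTU50),OTU60),((OTU69,OTU63,OTU72),((OTU68,OTU39,OTU43),OTU56))).
From OTU43 up to that node: 4 branches. From OTU50 up to the same node: 3 branches. Total: 4 + 3 = 7.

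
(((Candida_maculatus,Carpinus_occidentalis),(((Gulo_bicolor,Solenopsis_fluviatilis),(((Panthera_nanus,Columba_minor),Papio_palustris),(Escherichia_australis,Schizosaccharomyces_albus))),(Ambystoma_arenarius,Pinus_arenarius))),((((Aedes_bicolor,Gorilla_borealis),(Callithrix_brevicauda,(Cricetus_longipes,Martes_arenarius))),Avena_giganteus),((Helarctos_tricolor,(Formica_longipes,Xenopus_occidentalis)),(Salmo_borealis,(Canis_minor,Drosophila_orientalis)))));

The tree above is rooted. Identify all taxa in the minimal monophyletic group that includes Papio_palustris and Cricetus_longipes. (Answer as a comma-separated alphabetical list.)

Tracing Papio_palustris: it sits inside ((Panthera_nanus,Columba_minor),Papio_palustris).
Tracing Cricetus_longipes: it sits inside (Cricetus_longipes,Martes_arenarius).
The smallest clade enclosing both is the whole tree (their MRCA is the root), so the answer is all 23 tips in alphabetical order.

Aedes_bicolor, Ambystoma_arenarius, Avena_giganteus, Callithrix_brevicauda, Candida_maculatus, Canis_minor, Carpinus_occidentalis, Columba_minor, Cricetus_longipes, Drosophila_orientalis, Escherichia_australis, Formica_longipes, Gorilla_borealis, Gulo_bicolor, Helarctos_tricolor, Martes_arenarius, Panthera_nanus, Papio_palustris, Pinus_arenarius, Salmo_borealis, Schizosaccharomyces_albus, Solenopsis_fluviatilis, Xenopus_occidentalis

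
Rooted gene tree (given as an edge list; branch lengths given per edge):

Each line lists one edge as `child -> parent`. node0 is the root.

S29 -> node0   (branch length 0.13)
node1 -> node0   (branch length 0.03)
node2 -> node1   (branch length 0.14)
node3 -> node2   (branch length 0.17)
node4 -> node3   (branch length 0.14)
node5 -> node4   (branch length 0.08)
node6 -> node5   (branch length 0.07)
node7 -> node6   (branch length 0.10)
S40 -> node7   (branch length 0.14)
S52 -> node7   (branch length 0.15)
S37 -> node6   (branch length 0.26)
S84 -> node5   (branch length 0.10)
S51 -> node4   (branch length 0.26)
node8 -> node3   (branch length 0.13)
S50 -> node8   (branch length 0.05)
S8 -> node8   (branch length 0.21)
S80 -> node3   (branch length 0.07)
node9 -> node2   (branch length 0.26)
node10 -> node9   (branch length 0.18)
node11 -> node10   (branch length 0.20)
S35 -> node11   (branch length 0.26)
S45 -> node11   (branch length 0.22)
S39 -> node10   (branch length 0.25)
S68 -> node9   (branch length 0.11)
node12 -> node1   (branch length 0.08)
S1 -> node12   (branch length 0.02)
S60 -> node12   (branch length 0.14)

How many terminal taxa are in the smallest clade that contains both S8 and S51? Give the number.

The MRCA of S8 and S51 is the node subtending (((((S40,S52),S37),S84),S51),(S50,S8),S80).
That clade contains 8 terminal taxa: S37, S40, S50, S51, S52, S8, S80, S84.

8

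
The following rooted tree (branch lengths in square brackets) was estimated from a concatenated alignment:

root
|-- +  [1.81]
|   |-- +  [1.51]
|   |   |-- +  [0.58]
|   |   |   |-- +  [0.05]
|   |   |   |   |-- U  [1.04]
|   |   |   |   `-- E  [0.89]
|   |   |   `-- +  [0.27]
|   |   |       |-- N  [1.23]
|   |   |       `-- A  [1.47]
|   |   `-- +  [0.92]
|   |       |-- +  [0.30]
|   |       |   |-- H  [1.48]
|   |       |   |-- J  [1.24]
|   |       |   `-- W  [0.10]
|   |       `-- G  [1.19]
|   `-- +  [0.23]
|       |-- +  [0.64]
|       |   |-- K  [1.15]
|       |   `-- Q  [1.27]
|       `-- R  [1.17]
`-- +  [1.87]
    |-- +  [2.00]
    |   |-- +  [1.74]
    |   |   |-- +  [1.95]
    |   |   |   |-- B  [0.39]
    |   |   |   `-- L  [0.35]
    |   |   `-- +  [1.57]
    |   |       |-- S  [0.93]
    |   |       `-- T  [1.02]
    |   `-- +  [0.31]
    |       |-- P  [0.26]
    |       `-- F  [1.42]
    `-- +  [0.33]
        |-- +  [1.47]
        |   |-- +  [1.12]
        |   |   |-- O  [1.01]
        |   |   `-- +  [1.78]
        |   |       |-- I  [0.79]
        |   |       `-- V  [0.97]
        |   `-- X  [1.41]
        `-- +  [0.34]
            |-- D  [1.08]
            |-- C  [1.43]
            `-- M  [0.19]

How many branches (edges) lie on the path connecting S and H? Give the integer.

10

The MRCA of S and H is the root of the tree.
From S up to that node: 5 branches. From H up to the same node: 5 branches. Total: 5 + 5 = 10.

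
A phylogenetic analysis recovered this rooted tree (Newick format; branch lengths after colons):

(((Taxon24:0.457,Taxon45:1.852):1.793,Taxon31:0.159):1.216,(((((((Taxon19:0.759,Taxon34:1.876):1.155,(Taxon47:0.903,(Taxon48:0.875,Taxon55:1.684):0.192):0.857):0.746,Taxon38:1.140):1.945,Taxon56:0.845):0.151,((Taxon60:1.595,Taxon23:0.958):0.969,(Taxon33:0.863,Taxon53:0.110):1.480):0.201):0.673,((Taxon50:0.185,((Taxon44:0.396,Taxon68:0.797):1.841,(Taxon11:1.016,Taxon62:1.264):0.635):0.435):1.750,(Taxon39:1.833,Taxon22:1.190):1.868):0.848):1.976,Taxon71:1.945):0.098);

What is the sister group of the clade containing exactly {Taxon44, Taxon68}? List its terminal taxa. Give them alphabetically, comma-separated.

The clade containing exactly {Taxon44, Taxon68} attaches to the tree at the node subtending ((Taxon44,Taxon68),(Taxon11,Taxon62)).
The other lineage descending from that same node — the sister group — is (Taxon11,Taxon62); its 2 tips in alphabetical order are the answer.

Taxon11, Taxon62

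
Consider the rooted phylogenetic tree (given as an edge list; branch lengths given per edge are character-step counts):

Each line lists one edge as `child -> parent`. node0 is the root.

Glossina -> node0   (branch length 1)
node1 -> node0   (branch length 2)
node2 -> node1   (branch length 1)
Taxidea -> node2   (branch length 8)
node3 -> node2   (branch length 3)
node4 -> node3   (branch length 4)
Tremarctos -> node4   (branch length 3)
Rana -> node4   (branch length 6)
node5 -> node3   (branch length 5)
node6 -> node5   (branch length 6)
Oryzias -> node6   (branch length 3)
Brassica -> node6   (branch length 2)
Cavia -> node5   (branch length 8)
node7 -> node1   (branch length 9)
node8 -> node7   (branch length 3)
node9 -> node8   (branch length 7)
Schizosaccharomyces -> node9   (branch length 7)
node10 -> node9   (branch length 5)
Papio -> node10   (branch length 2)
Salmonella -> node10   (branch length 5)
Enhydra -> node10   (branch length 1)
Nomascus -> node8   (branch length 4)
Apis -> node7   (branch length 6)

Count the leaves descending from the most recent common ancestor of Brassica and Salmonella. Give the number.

The MRCA of Brassica and Salmonella is the node subtending ((Taxidea,((Tremarctos,Rana),((Oryzias,Brassica),Cavia))),(((Schizosaccharomyces,(Papio,Salmonella,Enhydra)),Nomascus),Apis)).
That clade contains 12 terminal taxa: Apis, Brassica, Cavia, Enhydra, Nomascus, Oryzias, Papio, Rana, Salmonella, Schizosaccharomyces, Taxidea, Tremarctos.

12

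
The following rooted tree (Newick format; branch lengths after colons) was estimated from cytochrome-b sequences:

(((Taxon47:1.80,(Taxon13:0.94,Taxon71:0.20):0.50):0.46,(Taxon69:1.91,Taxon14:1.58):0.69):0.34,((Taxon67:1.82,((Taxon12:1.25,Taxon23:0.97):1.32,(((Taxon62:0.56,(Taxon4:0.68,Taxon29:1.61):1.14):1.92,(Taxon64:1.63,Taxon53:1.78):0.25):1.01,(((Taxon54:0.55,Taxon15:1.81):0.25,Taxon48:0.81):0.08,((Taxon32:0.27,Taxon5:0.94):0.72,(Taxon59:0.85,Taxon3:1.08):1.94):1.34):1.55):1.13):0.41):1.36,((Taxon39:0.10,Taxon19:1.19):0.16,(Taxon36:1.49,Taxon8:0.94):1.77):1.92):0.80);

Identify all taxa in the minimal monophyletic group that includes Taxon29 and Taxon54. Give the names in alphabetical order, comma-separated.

Tracing Taxon29: it sits inside (Taxon4,Taxon29).
Tracing Taxon54: it sits inside (Taxon54,Taxon15).
The smallest clade enclosing both is (((Taxon62,(Taxon4,Taxon29)),(Taxon64,Taxon53)),(((Taxon54,Taxon15),Taxon48),((Taxon32,Taxon5),(Taxon59,Taxon3)))); the answer is its 12 terminal taxa in alphabetical order.

Taxon15, Taxon29, Taxon3, Taxon32, Taxon4, Taxon48, Taxon5, Taxon53, Taxon54, Taxon59, Taxon62, Taxon64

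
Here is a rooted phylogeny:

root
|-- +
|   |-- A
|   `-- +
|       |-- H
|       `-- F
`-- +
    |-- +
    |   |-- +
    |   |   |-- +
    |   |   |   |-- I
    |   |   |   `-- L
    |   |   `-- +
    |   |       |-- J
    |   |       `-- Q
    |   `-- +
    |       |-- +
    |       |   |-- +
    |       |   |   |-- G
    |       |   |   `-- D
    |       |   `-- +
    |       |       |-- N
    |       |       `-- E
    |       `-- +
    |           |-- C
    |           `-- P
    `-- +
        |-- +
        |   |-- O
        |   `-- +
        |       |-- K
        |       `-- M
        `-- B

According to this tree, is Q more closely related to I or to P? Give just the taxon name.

I

The MRCA of Q and I subtends ((I,L),(J,Q)) (4 taxa).
The MRCA of Q and P subtends (((I,L),(J,Q)),(((G,D),(N,E)),(C,P))) (10 taxa).
The first is nested inside the second, so Q shares a more recent common ancestor with I.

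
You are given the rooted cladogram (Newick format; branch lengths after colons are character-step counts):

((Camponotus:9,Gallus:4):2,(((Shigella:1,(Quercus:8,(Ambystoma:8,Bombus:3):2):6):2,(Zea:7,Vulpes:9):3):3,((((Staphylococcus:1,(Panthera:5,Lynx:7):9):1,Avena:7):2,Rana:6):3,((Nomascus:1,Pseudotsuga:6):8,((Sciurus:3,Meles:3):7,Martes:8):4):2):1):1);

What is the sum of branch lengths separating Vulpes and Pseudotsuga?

The path runs Vulpes → … → MRCA → … → Pseudotsuga; the MRCA is the node subtending (((Shigella,(Quercus,(Ambystoma,Bombus))),(Zea,Vulpes)),((((Staphylococcus,(Panthera,Lynx)),Avena),Rana),((Nomascus,Pseudotsuga),((Sciurus,Meles),Martes)))).
Branch lengths along that path: 9 + 3 + 3 + 1 + 2 + 8 + 6 = 32.

32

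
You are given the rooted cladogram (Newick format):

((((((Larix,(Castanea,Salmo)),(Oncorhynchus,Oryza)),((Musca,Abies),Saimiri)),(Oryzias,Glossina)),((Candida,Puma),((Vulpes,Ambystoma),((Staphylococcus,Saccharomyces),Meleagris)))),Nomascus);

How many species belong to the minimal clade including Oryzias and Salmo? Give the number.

The MRCA of Oryzias and Salmo is the node subtending ((((Larix,(Castanea,Salmo)),(Oncorhynchus,Oryza)),((Musca,Abies),Saimiri)),(Oryzias,Glossina)).
That clade contains 10 terminal taxa: Abies, Castanea, Glossina, Larix, Musca, Oncorhynchus, Oryza, Oryzias, Saimiri, Salmo.

10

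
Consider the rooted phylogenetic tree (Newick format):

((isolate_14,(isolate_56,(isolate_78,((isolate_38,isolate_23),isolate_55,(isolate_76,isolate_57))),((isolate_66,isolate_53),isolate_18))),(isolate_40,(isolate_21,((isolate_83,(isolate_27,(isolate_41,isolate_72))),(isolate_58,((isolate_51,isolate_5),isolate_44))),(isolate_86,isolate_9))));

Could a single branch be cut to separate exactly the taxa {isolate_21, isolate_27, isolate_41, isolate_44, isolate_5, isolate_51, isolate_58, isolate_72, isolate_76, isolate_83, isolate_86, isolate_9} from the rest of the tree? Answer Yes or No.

The MRCA of the listed taxa is the root, so the smallest clade containing them is the whole tree.
That clade also contains isolate_14, isolate_18, isolate_23, isolate_38, isolate_40, isolate_53, isolate_55, isolate_56, isolate_57, isolate_66, isolate_78, which are not in the proposed group, so the group is not monophyletic.

No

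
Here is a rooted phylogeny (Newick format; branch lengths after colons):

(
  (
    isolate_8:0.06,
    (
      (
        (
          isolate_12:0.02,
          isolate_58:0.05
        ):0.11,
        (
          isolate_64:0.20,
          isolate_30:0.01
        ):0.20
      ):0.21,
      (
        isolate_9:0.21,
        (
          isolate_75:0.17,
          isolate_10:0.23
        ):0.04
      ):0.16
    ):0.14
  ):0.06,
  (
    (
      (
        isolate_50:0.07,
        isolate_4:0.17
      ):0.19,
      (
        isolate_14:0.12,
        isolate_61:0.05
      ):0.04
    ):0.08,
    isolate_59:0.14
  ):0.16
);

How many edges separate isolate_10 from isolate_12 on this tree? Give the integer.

The MRCA of isolate_10 and isolate_12 is the node subtending (((isolate_12,isolate_58),(isolate_64,isolate_30)),(isolate_9,(isolate_75,isolate_10))).
From isolate_10 up to that node: 3 branches. From isolate_12 up to the same node: 3 branches. Total: 3 + 3 = 6.

6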